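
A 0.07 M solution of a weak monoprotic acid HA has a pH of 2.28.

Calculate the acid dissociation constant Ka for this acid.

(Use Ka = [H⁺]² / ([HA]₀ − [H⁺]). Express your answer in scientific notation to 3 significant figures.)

[H⁺] = 10^(−pH) = 10^(−2.28) = 5.248e-03 M. For HA ⇌ H⁺ + A⁻, Ka = [H⁺][A⁻]/[HA] = [H⁺]² / ([HA]₀ − [H⁺]) = (5.248e-03)² / (0.07 − 5.248e-03) = 4.25e-04.

K_a = 4.25e-04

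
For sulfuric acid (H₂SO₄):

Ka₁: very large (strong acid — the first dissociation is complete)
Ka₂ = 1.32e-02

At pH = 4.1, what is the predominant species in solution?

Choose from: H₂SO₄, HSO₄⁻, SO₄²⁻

The first dissociation is complete, so H₂SO₄ itself is never the predominant species in water; pKa₂ = -log(1.32e-02) = 1.88. For a polyprotic acid the predominant species crosses at each pKa: below pKa_n the protonated form dominates, above it the deprotonated form does. At pH = 4.1, the predominant species is SO₄²⁻.

SO₄²⁻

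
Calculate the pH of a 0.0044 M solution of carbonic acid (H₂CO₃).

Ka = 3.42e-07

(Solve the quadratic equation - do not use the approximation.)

x² + Ka×x - Ka×C = 0. Using quadratic formula: [H⁺] = 3.8621e-05

pH = 4.41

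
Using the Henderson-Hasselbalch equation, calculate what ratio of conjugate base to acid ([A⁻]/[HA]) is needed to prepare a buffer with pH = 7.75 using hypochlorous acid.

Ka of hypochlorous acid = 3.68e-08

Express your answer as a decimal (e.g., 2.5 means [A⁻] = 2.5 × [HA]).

pKa = -log(3.68e-08) = 7.4342. pH = pKa + log([A⁻]/[HA]), so log([A⁻]/[HA]) = pH − pKa = 7.75 − 7.4342 = 0.3158. [A⁻]/[HA] = 10^(0.3158) = 2.07

[A⁻]/[HA] = 2.07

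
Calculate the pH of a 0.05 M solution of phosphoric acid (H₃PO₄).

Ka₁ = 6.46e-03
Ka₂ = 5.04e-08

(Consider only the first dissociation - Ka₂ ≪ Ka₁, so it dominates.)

First dissociation dominates. From Ka₁ = [H⁺][HA⁻]/[H₂A], x² + Ka₁·x − Ka₁·C = 0 with C = 0.05 M and Ka₁ = 6.46e-03. Solving: [H⁺] = (−Ka₁ + √(Ka₁² + 4·Ka₁·C)) / 2 = 1.5030e-02 M. pH = -log(1.5030e-02) = 1.82.

pH = 1.82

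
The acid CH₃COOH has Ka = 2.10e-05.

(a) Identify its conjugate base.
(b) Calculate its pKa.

(a) The conjugate base is formed by removing one H⁺ from CH₃COOH, giving CH₃COO⁻. (b) pKa = -log(Ka) = -log(2.10e-05) = 4.68.

Conjugate base: CH₃COO⁻; pK_a = 4.68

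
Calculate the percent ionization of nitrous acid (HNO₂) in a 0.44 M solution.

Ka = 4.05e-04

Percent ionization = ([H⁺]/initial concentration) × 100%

Using Ka equilibrium: x² + Ka×x - Ka×C = 0. Solving: [H⁺] = 1.3148e-02. Percent = (1.3148e-02/0.44) × 100

Percent ionization = 2.99%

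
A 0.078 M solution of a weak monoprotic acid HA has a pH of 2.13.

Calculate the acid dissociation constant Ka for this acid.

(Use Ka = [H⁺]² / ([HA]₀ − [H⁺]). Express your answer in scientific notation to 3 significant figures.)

[H⁺] = 10^(−pH) = 10^(−2.13) = 7.413e-03 M. For HA ⇌ H⁺ + A⁻, Ka = [H⁺][A⁻]/[HA] = [H⁺]² / ([HA]₀ − [H⁺]) = (7.413e-03)² / (0.078 − 7.413e-03) = 7.79e-04.

K_a = 7.79e-04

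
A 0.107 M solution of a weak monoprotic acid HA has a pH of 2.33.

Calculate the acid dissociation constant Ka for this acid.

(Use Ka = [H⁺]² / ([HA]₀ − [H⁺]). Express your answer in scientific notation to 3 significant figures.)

[H⁺] = 10^(−pH) = 10^(−2.33) = 4.677e-03 M. For HA ⇌ H⁺ + A⁻, Ka = [H⁺][A⁻]/[HA] = [H⁺]² / ([HA]₀ − [H⁺]) = (4.677e-03)² / (0.107 − 4.677e-03) = 2.14e-04.

K_a = 2.14e-04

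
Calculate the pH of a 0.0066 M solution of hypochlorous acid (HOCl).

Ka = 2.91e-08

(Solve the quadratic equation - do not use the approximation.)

x² + Ka×x - Ka×C = 0. Using quadratic formula: [H⁺] = 1.3844e-05

pH = 4.86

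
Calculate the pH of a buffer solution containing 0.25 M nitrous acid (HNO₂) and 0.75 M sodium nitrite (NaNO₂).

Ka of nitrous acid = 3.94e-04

pKa = -log(3.94e-04) = 3.40. pH = pKa + log([A⁻]/[HA]) = 3.40 + log(0.75/0.25)

pH = 3.88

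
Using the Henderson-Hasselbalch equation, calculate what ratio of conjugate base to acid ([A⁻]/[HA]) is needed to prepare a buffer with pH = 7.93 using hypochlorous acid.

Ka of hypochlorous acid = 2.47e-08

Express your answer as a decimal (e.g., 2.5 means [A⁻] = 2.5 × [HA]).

pKa = -log(2.47e-08) = 7.6073. pH = pKa + log([A⁻]/[HA]), so log([A⁻]/[HA]) = pH − pKa = 7.93 − 7.6073 = 0.3227. [A⁻]/[HA] = 10^(0.3227) = 2.10

[A⁻]/[HA] = 2.10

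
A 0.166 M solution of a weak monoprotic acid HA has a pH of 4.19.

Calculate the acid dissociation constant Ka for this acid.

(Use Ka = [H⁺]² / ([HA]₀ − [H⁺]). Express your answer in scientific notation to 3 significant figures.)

[H⁺] = 10^(−pH) = 10^(−4.19) = 6.457e-05 M. For HA ⇌ H⁺ + A⁻, Ka = [H⁺][A⁻]/[HA] = [H⁺]² / ([HA]₀ − [H⁺]) = (6.457e-05)² / (0.166 − 6.457e-05) = 2.51e-08.

K_a = 2.51e-08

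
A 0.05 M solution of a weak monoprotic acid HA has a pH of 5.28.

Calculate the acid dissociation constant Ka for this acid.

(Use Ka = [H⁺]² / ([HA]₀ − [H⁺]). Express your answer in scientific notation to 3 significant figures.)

[H⁺] = 10^(−pH) = 10^(−5.28) = 5.248e-06 M. For HA ⇌ H⁺ + A⁻, Ka = [H⁺][A⁻]/[HA] = [H⁺]² / ([HA]₀ − [H⁺]) = (5.248e-06)² / (0.05 − 5.248e-06) = 5.51e-10.

K_a = 5.51e-10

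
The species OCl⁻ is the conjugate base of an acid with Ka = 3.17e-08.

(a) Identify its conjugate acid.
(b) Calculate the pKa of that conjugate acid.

(a) The conjugate acid is formed by adding one H⁺ to OCl⁻, giving HOCl. (b) pKa = -log(Ka) = -log(3.17e-08) = 7.50.

Conjugate acid: HOCl; pK_a = 7.50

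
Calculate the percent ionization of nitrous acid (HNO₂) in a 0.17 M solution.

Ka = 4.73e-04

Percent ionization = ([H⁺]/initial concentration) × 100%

Using Ka equilibrium: x² + Ka×x - Ka×C = 0. Solving: [H⁺] = 8.7338e-03. Percent = (8.7338e-03/0.17) × 100

Percent ionization = 5.14%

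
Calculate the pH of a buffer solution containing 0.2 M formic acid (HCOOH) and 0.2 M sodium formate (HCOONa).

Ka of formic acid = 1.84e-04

pKa = -log(1.84e-04) = 3.74. pH = pKa + log([A⁻]/[HA]) = 3.74 + log(0.2/0.2)

pH = 3.74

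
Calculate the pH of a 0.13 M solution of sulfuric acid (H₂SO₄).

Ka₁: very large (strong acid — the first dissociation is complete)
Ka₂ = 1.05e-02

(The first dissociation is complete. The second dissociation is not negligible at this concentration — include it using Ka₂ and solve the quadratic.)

First dissociation is complete: [H⁺]₀ = [HSO₄⁻]₀ = C = 0.13 M. Second dissociation HSO₄⁻ ⇌ H⁺ + SO₄²⁻: let x = [SO₄²⁻]. Ka₂ = (C + x)·x / (C − x) = 1.05e-02 → x² + (C + Ka₂)·x − Ka₂·C = 0 → x² + 0.14050·x − 1.365e-03 = 0. x = (−0.14050 + √(0.14050² + 4 × 1.365e-03)) / 2 = 9.1229e-03 M. [H⁺] = C + x = 0.13 + 9.1229e-03 = 1.3912e-01 M. pH = -log(1.3912e-01) = 0.86.

pH = 0.86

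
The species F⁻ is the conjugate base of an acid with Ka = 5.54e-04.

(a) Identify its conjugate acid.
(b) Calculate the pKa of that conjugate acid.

(a) The conjugate acid is formed by adding one H⁺ to F⁻, giving HF. (b) pKa = -log(Ka) = -log(5.54e-04) = 3.26.

Conjugate acid: HF; pK_a = 3.26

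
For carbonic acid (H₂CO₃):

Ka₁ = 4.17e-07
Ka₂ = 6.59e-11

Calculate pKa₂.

pKa₂ = -log(Ka₂) = -log(6.59e-11) = 10.18.

pK_{a2} = 10.18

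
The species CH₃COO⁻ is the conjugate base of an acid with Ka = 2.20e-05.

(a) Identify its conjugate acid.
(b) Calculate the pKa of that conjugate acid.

(a) The conjugate acid is formed by adding one H⁺ to CH₃COO⁻, giving CH₃COOH. (b) pKa = -log(Ka) = -log(2.20e-05) = 4.66.

Conjugate acid: CH₃COOH; pK_a = 4.66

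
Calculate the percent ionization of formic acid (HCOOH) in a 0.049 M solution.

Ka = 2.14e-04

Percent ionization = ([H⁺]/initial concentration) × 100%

Using Ka equilibrium: x² + Ka×x - Ka×C = 0. Solving: [H⁺] = 3.1330e-03. Percent = (3.1330e-03/0.049) × 100

Percent ionization = 6.39%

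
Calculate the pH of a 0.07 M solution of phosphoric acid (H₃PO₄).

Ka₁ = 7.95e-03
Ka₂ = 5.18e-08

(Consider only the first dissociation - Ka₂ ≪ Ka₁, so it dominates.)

First dissociation dominates. From Ka₁ = [H⁺][HA⁻]/[H₂A], x² + Ka₁·x − Ka₁·C = 0 with C = 0.07 M and Ka₁ = 7.95e-03. Solving: [H⁺] = (−Ka₁ + √(Ka₁² + 4·Ka₁·C)) / 2 = 1.9948e-02 M. pH = -log(1.9948e-02) = 1.70.

pH = 1.70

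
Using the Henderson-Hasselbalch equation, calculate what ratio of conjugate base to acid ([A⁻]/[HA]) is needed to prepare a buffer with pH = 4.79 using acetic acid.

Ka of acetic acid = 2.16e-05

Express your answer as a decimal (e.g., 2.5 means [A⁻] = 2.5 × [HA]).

pKa = -log(2.16e-05) = 4.6655. pH = pKa + log([A⁻]/[HA]), so log([A⁻]/[HA]) = pH − pKa = 4.79 − 4.6655 = 0.1245. [A⁻]/[HA] = 10^(0.1245) = 1.33

[A⁻]/[HA] = 1.33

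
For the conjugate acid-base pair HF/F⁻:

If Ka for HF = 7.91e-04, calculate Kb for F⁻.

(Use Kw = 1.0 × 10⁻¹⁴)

For a conjugate pair Ka × Kb = Kw, so Kb = Kw/Ka = 1.0 × 10⁻¹⁴ / 7.91e-04 = 1.26e-11.

K_b = 1.26e-11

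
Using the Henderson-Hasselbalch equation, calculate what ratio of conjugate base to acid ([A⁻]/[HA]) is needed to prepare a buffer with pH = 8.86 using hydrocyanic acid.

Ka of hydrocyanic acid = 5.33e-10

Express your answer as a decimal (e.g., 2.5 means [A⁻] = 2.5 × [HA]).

pKa = -log(5.33e-10) = 9.2733. pH = pKa + log([A⁻]/[HA]), so log([A⁻]/[HA]) = pH − pKa = 8.86 − 9.2733 = -0.4133. [A⁻]/[HA] = 10^(-0.4133) = 0.386

[A⁻]/[HA] = 0.386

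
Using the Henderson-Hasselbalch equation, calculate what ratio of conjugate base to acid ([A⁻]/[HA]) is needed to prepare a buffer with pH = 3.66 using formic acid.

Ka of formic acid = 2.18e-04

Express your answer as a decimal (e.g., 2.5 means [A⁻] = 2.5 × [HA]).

pKa = -log(2.18e-04) = 3.6615. pH = pKa + log([A⁻]/[HA]), so log([A⁻]/[HA]) = pH − pKa = 3.66 − 3.6615 = -0.0015. [A⁻]/[HA] = 10^(-0.0015) = 0.996

[A⁻]/[HA] = 0.996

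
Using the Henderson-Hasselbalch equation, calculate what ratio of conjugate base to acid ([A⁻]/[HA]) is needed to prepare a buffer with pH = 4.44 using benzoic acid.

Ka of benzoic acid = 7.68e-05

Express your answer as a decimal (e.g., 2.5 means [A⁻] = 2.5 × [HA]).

pKa = -log(7.68e-05) = 4.1146. pH = pKa + log([A⁻]/[HA]), so log([A⁻]/[HA]) = pH − pKa = 4.44 − 4.1146 = 0.3254. [A⁻]/[HA] = 10^(0.3254) = 2.12

[A⁻]/[HA] = 2.12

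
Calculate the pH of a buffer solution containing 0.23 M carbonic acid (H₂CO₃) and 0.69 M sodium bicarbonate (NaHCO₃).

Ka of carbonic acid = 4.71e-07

pKa = -log(4.71e-07) = 6.33. pH = pKa + log([A⁻]/[HA]) = 6.33 + log(0.69/0.23)

pH = 6.80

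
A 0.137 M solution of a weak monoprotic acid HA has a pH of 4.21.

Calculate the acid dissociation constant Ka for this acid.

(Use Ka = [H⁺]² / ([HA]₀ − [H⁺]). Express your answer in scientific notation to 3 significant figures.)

[H⁺] = 10^(−pH) = 10^(−4.21) = 6.166e-05 M. For HA ⇌ H⁺ + A⁻, Ka = [H⁺][A⁻]/[HA] = [H⁺]² / ([HA]₀ − [H⁺]) = (6.166e-05)² / (0.137 − 6.166e-05) = 2.78e-08.

K_a = 2.78e-08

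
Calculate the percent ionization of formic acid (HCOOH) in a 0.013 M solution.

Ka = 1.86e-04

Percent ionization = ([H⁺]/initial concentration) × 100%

Using Ka equilibrium: x² + Ka×x - Ka×C = 0. Solving: [H⁺] = 1.4648e-03. Percent = (1.4648e-03/0.013) × 100

Percent ionization = 11.3%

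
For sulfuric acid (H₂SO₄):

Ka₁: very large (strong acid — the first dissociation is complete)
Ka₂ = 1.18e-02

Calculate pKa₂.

pKa₂ = -log(Ka₂) = -log(1.18e-02) = 1.93.

pK_{a2} = 1.93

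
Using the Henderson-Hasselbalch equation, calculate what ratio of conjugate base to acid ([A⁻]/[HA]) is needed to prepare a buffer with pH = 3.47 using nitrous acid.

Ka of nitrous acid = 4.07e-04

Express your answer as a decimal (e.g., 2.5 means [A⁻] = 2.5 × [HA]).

pKa = -log(4.07e-04) = 3.3904. pH = pKa + log([A⁻]/[HA]), so log([A⁻]/[HA]) = pH − pKa = 3.47 − 3.3904 = 0.0796. [A⁻]/[HA] = 10^(0.0796) = 1.20

[A⁻]/[HA] = 1.20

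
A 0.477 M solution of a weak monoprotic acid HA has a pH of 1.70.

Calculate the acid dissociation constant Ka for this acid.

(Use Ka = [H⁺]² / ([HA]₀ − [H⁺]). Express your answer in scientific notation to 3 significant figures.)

[H⁺] = 10^(−pH) = 10^(−1.70) = 1.995e-02 M. For HA ⇌ H⁺ + A⁻, Ka = [H⁺][A⁻]/[HA] = [H⁺]² / ([HA]₀ − [H⁺]) = (1.995e-02)² / (0.477 − 1.995e-02) = 8.71e-04.

K_a = 8.71e-04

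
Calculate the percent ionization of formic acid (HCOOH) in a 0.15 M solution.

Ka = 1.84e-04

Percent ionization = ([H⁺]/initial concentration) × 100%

Using Ka equilibrium: x² + Ka×x - Ka×C = 0. Solving: [H⁺] = 5.1624e-03. Percent = (5.1624e-03/0.15) × 100

Percent ionization = 3.44%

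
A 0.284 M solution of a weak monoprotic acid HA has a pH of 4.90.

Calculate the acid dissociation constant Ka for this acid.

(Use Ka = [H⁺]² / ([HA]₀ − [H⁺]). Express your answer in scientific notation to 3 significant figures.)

[H⁺] = 10^(−pH) = 10^(−4.90) = 1.259e-05 M. For HA ⇌ H⁺ + A⁻, Ka = [H⁺][A⁻]/[HA] = [H⁺]² / ([HA]₀ − [H⁺]) = (1.259e-05)² / (0.284 − 1.259e-05) = 5.58e-10.

K_a = 5.58e-10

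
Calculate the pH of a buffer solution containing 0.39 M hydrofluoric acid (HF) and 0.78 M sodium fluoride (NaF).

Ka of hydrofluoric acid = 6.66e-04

pKa = -log(6.66e-04) = 3.18. pH = pKa + log([A⁻]/[HA]) = 3.18 + log(0.78/0.39)

pH = 3.48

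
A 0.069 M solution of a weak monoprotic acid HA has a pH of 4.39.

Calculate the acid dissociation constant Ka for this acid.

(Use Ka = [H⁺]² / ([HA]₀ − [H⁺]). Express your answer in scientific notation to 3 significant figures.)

[H⁺] = 10^(−pH) = 10^(−4.39) = 4.074e-05 M. For HA ⇌ H⁺ + A⁻, Ka = [H⁺][A⁻]/[HA] = [H⁺]² / ([HA]₀ − [H⁺]) = (4.074e-05)² / (0.069 − 4.074e-05) = 2.41e-08.

K_a = 2.41e-08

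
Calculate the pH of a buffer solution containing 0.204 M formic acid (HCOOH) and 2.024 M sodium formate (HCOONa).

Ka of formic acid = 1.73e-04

pKa = -log(1.73e-04) = 3.76. pH = pKa + log([A⁻]/[HA]) = 3.76 + log(2.024/0.204)

pH = 4.76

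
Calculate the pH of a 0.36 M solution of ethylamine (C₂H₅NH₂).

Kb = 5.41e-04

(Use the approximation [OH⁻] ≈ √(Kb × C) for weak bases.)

[OH⁻] = √(Kb × C) = √(5.41e-04 × 0.36) = 1.3956e-02. pOH = 1.86, pH = 14 - pOH

pH = 12.14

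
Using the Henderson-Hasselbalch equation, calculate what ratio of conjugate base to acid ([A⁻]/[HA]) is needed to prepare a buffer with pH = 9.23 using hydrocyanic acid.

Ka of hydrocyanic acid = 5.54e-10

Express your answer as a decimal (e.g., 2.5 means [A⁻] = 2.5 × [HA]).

pKa = -log(5.54e-10) = 9.2565. pH = pKa + log([A⁻]/[HA]), so log([A⁻]/[HA]) = pH − pKa = 9.23 − 9.2565 = -0.0265. [A⁻]/[HA] = 10^(-0.0265) = 0.941

[A⁻]/[HA] = 0.941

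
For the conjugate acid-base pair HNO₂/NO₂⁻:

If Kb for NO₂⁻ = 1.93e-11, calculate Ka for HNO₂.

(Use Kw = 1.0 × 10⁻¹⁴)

For a conjugate pair Ka × Kb = Kw, so Ka = Kw/Kb = 1.0 × 10⁻¹⁴ / 1.93e-11 = 5.18e-04.

K_a = 5.18e-04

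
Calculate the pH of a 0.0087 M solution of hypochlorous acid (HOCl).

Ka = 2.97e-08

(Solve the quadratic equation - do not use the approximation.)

x² + Ka×x - Ka×C = 0. Using quadratic formula: [H⁺] = 1.6060e-05

pH = 4.79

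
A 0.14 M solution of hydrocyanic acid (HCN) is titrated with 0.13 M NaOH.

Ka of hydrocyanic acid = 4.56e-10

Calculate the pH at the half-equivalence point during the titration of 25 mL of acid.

At half-equivalence [HA] = [A⁻], so Henderson-Hasselbalch gives pH = pKa = -log(4.56e-10) = 9.34.

pH = pKa = 9.34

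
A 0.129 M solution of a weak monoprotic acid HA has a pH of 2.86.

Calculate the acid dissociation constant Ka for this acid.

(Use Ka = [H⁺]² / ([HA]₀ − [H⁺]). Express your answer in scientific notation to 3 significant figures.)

[H⁺] = 10^(−pH) = 10^(−2.86) = 1.380e-03 M. For HA ⇌ H⁺ + A⁻, Ka = [H⁺][A⁻]/[HA] = [H⁺]² / ([HA]₀ − [H⁺]) = (1.380e-03)² / (0.129 − 1.380e-03) = 1.49e-05.

K_a = 1.49e-05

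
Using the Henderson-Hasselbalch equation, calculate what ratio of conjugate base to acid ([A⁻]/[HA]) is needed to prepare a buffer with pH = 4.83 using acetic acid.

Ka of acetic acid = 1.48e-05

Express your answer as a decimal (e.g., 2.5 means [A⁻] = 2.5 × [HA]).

pKa = -log(1.48e-05) = 4.8297. pH = pKa + log([A⁻]/[HA]), so log([A⁻]/[HA]) = pH − pKa = 4.83 − 4.8297 = 0.0003. [A⁻]/[HA] = 10^(0.0003) = 1.00

[A⁻]/[HA] = 1.00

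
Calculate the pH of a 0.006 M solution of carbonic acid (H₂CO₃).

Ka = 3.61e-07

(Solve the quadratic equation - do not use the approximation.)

x² + Ka×x - Ka×C = 0. Using quadratic formula: [H⁺] = 4.6360e-05

pH = 4.33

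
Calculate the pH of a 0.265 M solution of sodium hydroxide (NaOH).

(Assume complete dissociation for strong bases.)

[OH⁻] = 0.265 M for strong base. pOH = -log[OH⁻] = 0.58, pH = 14 - pOH

pH = 13.42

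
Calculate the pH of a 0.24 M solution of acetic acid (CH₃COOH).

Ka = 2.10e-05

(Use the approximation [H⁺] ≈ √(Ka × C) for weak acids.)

[H⁺] = √(Ka × C) = √(2.10e-05 × 0.24) = 2.2450e-03. pH = -log(2.2450e-03)

pH = 2.65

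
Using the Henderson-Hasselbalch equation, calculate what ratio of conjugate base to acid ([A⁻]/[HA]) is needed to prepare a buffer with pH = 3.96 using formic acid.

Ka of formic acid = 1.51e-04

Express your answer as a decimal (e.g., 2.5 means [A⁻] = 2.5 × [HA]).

pKa = -log(1.51e-04) = 3.8210. pH = pKa + log([A⁻]/[HA]), so log([A⁻]/[HA]) = pH − pKa = 3.96 − 3.8210 = 0.1390. [A⁻]/[HA] = 10^(0.1390) = 1.38

[A⁻]/[HA] = 1.38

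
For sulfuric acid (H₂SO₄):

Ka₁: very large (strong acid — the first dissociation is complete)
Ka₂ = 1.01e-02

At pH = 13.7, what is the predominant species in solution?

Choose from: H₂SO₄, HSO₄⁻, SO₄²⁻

The first dissociation is complete, so H₂SO₄ itself is never the predominant species in water; pKa₂ = -log(1.01e-02) = 2.00. For a polyprotic acid the predominant species crosses at each pKa: below pKa_n the protonated form dominates, above it the deprotonated form does. At pH = 13.7, the predominant species is SO₄²⁻.

SO₄²⁻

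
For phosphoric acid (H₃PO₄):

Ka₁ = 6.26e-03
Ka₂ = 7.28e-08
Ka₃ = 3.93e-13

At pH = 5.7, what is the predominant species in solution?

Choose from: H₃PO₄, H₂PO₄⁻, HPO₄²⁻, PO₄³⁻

pKa₁ = 2.20, pKa₂ = 7.14, pKa₃ = 12.41. For a polyprotic acid the predominant species crosses at each pKa: below pKa_n the protonated form dominates, above it the deprotonated form does. At pH = 5.7, the predominant species is H₂PO₄⁻.

H₂PO₄⁻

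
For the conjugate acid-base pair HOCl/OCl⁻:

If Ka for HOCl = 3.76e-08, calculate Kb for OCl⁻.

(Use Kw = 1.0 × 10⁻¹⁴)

For a conjugate pair Ka × Kb = Kw, so Kb = Kw/Ka = 1.0 × 10⁻¹⁴ / 3.76e-08 = 2.66e-07.

K_b = 2.66e-07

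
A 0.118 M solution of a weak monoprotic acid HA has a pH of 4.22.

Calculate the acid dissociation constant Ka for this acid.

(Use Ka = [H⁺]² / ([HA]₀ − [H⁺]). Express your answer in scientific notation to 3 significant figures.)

[H⁺] = 10^(−pH) = 10^(−4.22) = 6.026e-05 M. For HA ⇌ H⁺ + A⁻, Ka = [H⁺][A⁻]/[HA] = [H⁺]² / ([HA]₀ − [H⁺]) = (6.026e-05)² / (0.118 − 6.026e-05) = 3.08e-08.

K_a = 3.08e-08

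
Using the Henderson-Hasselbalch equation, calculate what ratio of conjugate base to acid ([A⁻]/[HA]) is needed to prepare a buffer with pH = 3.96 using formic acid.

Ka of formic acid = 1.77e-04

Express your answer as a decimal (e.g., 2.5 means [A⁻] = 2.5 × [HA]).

pKa = -log(1.77e-04) = 3.7520. pH = pKa + log([A⁻]/[HA]), so log([A⁻]/[HA]) = pH − pKa = 3.96 − 3.7520 = 0.2080. [A⁻]/[HA] = 10^(0.2080) = 1.61

[A⁻]/[HA] = 1.61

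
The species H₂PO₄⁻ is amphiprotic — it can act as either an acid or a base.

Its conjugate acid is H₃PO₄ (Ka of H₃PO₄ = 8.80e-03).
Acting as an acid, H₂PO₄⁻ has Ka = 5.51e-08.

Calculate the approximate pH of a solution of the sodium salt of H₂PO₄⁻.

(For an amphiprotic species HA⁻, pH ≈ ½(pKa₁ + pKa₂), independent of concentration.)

pKa₁ = -log(8.80e-03) = 2.06; pKa₂ = -log(5.51e-08) = 7.26. For an amphiprotic species, pH ≈ ½(pKa₁ + pKa₂) = ½(2.06 + 7.26) = 4.66.

pH = 4.66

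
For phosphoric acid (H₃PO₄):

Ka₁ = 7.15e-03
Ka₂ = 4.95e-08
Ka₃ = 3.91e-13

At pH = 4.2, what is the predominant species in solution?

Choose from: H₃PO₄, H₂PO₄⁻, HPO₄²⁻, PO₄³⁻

pKa₁ = 2.15, pKa₂ = 7.31, pKa₃ = 12.41. For a polyprotic acid the predominant species crosses at each pKa: below pKa_n the protonated form dominates, above it the deprotonated form does. At pH = 4.2, the predominant species is H₂PO₄⁻.

H₂PO₄⁻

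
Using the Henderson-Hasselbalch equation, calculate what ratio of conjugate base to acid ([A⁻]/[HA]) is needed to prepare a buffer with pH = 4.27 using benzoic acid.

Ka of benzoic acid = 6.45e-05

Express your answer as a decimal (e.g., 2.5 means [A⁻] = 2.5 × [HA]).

pKa = -log(6.45e-05) = 4.1904. pH = pKa + log([A⁻]/[HA]), so log([A⁻]/[HA]) = pH − pKa = 4.27 − 4.1904 = 0.0796. [A⁻]/[HA] = 10^(0.0796) = 1.20

[A⁻]/[HA] = 1.20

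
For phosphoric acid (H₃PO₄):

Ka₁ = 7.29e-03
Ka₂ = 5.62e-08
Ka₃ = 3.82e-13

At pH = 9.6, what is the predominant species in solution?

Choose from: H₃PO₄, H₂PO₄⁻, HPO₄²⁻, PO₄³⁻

pKa₁ = 2.14, pKa₂ = 7.25, pKa₃ = 12.42. For a polyprotic acid the predominant species crosses at each pKa: below pKa_n the protonated form dominates, above it the deprotonated form does. At pH = 9.6, the predominant species is HPO₄²⁻.

HPO₄²⁻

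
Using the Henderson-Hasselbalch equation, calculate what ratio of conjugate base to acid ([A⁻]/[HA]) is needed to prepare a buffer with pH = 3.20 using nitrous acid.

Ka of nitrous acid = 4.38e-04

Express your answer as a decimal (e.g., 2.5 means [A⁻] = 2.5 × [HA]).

pKa = -log(4.38e-04) = 3.3585. pH = pKa + log([A⁻]/[HA]), so log([A⁻]/[HA]) = pH − pKa = 3.20 − 3.3585 = -0.1585. [A⁻]/[HA] = 10^(-0.1585) = 0.694

[A⁻]/[HA] = 0.694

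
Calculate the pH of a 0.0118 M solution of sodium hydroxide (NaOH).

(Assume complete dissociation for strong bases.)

[OH⁻] = 0.0118 M for strong base. pOH = -log[OH⁻] = 1.93, pH = 14 - pOH

pH = 12.07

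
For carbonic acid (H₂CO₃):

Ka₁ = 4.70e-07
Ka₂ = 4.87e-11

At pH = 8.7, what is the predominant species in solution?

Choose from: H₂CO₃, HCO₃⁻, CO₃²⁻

pKa₁ = 6.33, pKa₂ = 10.31. For a polyprotic acid the predominant species crosses at each pKa: below pKa_n the protonated form dominates, above it the deprotonated form does. At pH = 8.7, the predominant species is HCO₃⁻.

HCO₃⁻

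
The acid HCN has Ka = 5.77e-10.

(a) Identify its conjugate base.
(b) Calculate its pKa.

(a) The conjugate base is formed by removing one H⁺ from HCN, giving CN⁻. (b) pKa = -log(Ka) = -log(5.77e-10) = 9.24.

Conjugate base: CN⁻; pK_a = 9.24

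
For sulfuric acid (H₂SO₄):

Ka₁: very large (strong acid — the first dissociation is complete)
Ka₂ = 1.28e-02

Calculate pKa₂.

pKa₂ = -log(Ka₂) = -log(1.28e-02) = 1.89.

pK_{a2} = 1.89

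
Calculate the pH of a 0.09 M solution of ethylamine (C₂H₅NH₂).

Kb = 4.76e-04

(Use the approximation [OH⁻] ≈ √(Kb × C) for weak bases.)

[OH⁻] = √(Kb × C) = √(4.76e-04 × 0.09) = 6.5452e-03. pOH = 2.18, pH = 14 - pOH

pH = 11.82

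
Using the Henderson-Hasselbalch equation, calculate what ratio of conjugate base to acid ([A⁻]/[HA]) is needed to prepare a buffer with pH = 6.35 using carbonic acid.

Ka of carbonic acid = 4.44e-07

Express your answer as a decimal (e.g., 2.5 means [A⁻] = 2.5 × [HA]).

pKa = -log(4.44e-07) = 6.3526. pH = pKa + log([A⁻]/[HA]), so log([A⁻]/[HA]) = pH − pKa = 6.35 − 6.3526 = -0.0026. [A⁻]/[HA] = 10^(-0.0026) = 0.994

[A⁻]/[HA] = 0.994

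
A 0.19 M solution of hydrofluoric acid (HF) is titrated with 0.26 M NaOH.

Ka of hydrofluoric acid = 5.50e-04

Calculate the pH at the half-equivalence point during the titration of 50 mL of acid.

At half-equivalence [HA] = [A⁻], so Henderson-Hasselbalch gives pH = pKa = -log(5.50e-04) = 3.26.

pH = pKa = 3.26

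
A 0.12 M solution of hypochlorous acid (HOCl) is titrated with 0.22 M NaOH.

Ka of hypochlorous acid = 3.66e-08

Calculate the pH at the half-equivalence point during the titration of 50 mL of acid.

At half-equivalence [HA] = [A⁻], so Henderson-Hasselbalch gives pH = pKa = -log(3.66e-08) = 7.44.

pH = pKa = 7.44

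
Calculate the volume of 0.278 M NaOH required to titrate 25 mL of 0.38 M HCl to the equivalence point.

At equivalence: moles acid = moles base. moles HCl = 0.38 × 25/1000 = 0.0095 mol. V_base = moles / 0.278 × 1000 = 34.2 mL.

V_{base} = 34.2 mL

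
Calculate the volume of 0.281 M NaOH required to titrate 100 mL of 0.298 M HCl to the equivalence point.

At equivalence: moles acid = moles base. moles HCl = 0.298 × 100/1000 = 0.0298 mol. V_base = moles / 0.281 × 1000 = 106.0 mL.

V_{base} = 106.0 mL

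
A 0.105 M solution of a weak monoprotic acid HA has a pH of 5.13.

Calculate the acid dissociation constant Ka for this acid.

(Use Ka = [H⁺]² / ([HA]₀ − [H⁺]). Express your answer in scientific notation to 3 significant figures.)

[H⁺] = 10^(−pH) = 10^(−5.13) = 7.413e-06 M. For HA ⇌ H⁺ + A⁻, Ka = [H⁺][A⁻]/[HA] = [H⁺]² / ([HA]₀ − [H⁺]) = (7.413e-06)² / (0.105 − 7.413e-06) = 5.23e-10.

K_a = 5.23e-10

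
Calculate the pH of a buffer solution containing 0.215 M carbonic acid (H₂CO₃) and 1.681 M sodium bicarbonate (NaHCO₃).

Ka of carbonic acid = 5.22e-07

pKa = -log(5.22e-07) = 6.28. pH = pKa + log([A⁻]/[HA]) = 6.28 + log(1.681/0.215)

pH = 7.18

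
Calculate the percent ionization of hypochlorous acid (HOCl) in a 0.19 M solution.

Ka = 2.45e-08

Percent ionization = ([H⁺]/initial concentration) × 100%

Using Ka equilibrium: x² + Ka×x - Ka×C = 0. Solving: [H⁺] = 6.8215e-05. Percent = (6.8215e-05/0.19) × 100

Percent ionization = 0.0359%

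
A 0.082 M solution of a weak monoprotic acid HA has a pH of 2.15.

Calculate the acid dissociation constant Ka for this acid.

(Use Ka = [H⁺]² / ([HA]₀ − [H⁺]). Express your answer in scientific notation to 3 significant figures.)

[H⁺] = 10^(−pH) = 10^(−2.15) = 7.079e-03 M. For HA ⇌ H⁺ + A⁻, Ka = [H⁺][A⁻]/[HA] = [H⁺]² / ([HA]₀ − [H⁺]) = (7.079e-03)² / (0.082 − 7.079e-03) = 6.69e-04.

K_a = 6.69e-04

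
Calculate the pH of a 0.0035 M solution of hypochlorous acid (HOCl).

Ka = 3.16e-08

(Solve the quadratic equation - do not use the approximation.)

x² + Ka×x - Ka×C = 0. Using quadratic formula: [H⁺] = 1.0501e-05

pH = 4.98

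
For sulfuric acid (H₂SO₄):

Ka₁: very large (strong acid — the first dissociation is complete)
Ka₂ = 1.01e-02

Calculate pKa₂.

pKa₂ = -log(Ka₂) = -log(1.01e-02) = 2.00.

pK_{a2} = 2.00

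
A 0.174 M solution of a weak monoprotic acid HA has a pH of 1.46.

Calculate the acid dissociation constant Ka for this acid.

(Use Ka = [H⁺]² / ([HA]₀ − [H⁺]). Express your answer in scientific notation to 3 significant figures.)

[H⁺] = 10^(−pH) = 10^(−1.46) = 3.467e-02 M. For HA ⇌ H⁺ + A⁻, Ka = [H⁺][A⁻]/[HA] = [H⁺]² / ([HA]₀ − [H⁺]) = (3.467e-02)² / (0.174 − 3.467e-02) = 8.63e-03.

K_a = 8.63e-03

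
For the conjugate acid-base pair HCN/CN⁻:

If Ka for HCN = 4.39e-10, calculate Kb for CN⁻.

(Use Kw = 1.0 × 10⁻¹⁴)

For a conjugate pair Ka × Kb = Kw, so Kb = Kw/Ka = 1.0 × 10⁻¹⁴ / 4.39e-10 = 2.28e-05.

K_b = 2.28e-05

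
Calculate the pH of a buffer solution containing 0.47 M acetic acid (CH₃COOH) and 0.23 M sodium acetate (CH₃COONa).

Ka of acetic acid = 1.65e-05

pKa = -log(1.65e-05) = 4.78. pH = pKa + log([A⁻]/[HA]) = 4.78 + log(0.23/0.47)

pH = 4.47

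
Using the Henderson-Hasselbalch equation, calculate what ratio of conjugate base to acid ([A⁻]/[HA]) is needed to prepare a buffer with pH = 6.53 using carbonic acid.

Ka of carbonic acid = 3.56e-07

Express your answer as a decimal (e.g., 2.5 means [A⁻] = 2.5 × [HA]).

pKa = -log(3.56e-07) = 6.4486. pH = pKa + log([A⁻]/[HA]), so log([A⁻]/[HA]) = pH − pKa = 6.53 − 6.4486 = 0.0814. [A⁻]/[HA] = 10^(0.0814) = 1.21

[A⁻]/[HA] = 1.21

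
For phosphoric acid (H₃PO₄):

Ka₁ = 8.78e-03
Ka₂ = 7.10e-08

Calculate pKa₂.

pKa₂ = -log(Ka₂) = -log(7.10e-08) = 7.15.

pK_{a2} = 7.15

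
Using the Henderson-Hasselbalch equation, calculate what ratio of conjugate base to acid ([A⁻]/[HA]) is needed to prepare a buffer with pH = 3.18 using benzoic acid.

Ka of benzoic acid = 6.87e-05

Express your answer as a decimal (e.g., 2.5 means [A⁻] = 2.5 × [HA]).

pKa = -log(6.87e-05) = 4.1630. pH = pKa + log([A⁻]/[HA]), so log([A⁻]/[HA]) = pH − pKa = 3.18 − 4.1630 = -0.9830. [A⁻]/[HA] = 10^(-0.9830) = 0.104

[A⁻]/[HA] = 0.104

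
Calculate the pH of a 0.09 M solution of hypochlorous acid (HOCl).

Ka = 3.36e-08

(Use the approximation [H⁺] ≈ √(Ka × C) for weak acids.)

[H⁺] = √(Ka × C) = √(3.36e-08 × 0.09) = 5.4991e-05. pH = -log(5.4991e-05)

pH = 4.26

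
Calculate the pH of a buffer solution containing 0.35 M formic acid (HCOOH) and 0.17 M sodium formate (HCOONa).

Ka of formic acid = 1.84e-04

pKa = -log(1.84e-04) = 3.74. pH = pKa + log([A⁻]/[HA]) = 3.74 + log(0.17/0.35)

pH = 3.42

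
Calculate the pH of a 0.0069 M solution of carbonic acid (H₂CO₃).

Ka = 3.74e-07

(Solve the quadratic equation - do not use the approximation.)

x² + Ka×x - Ka×C = 0. Using quadratic formula: [H⁺] = 5.0613e-05

pH = 4.30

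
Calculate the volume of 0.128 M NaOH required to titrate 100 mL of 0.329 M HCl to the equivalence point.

At equivalence: moles acid = moles base. moles HCl = 0.329 × 100/1000 = 0.0329 mol. V_base = moles / 0.128 × 1000 = 257.0 mL.

V_{base} = 257.0 mL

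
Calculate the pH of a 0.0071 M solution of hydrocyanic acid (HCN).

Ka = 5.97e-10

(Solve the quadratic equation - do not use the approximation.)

x² + Ka×x - Ka×C = 0. Using quadratic formula: [H⁺] = 2.0585e-06

pH = 5.69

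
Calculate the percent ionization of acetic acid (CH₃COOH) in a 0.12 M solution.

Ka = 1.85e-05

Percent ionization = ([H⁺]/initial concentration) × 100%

Using Ka equilibrium: x² + Ka×x - Ka×C = 0. Solving: [H⁺] = 1.4807e-03. Percent = (1.4807e-03/0.12) × 100

Percent ionization = 1.23%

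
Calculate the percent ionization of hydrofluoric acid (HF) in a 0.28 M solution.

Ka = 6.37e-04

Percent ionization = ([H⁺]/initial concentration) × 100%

Using Ka equilibrium: x² + Ka×x - Ka×C = 0. Solving: [H⁺] = 1.3040e-02. Percent = (1.3040e-02/0.28) × 100

Percent ionization = 4.66%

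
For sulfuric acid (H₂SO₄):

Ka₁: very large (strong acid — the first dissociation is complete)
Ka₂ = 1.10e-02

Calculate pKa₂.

pKa₂ = -log(Ka₂) = -log(1.10e-02) = 1.96.

pK_{a2} = 1.96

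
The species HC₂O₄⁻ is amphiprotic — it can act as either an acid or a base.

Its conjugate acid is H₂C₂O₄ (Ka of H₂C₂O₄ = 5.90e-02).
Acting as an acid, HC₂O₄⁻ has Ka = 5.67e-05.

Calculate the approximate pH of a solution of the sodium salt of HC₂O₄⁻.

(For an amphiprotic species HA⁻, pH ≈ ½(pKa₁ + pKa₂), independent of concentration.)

pKa₁ = -log(5.90e-02) = 1.23; pKa₂ = -log(5.67e-05) = 4.25. For an amphiprotic species, pH ≈ ½(pKa₁ + pKa₂) = ½(1.23 + 4.25) = 2.74.

pH = 2.74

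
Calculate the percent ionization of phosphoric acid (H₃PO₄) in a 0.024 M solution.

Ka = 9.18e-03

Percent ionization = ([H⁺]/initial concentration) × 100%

Using Ka equilibrium: x² + Ka×x - Ka×C = 0. Solving: [H⁺] = 1.0947e-02. Percent = (1.0947e-02/0.024) × 100

Percent ionization = 45.6%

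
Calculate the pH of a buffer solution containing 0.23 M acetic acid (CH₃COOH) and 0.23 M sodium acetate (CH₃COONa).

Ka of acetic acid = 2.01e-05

pKa = -log(2.01e-05) = 4.70. pH = pKa + log([A⁻]/[HA]) = 4.70 + log(0.23/0.23)

pH = 4.70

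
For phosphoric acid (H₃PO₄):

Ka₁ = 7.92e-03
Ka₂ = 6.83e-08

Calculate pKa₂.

pKa₂ = -log(Ka₂) = -log(6.83e-08) = 7.17.

pK_{a2} = 7.17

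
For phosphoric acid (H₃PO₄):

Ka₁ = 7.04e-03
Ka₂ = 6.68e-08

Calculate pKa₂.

pKa₂ = -log(Ka₂) = -log(6.68e-08) = 7.18.

pK_{a2} = 7.18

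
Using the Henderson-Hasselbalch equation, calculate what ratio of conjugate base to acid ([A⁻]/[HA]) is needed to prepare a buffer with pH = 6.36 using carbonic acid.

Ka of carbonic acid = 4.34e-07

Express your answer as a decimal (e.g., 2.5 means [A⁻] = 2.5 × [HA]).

pKa = -log(4.34e-07) = 6.3625. pH = pKa + log([A⁻]/[HA]), so log([A⁻]/[HA]) = pH − pKa = 6.36 − 6.3625 = -0.0025. [A⁻]/[HA] = 10^(-0.0025) = 0.994

[A⁻]/[HA] = 0.994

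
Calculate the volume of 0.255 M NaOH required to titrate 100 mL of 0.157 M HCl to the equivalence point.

At equivalence: moles acid = moles base. moles HCl = 0.157 × 100/1000 = 0.0157 mol. V_base = moles / 0.255 × 1000 = 61.6 mL.

V_{base} = 61.6 mL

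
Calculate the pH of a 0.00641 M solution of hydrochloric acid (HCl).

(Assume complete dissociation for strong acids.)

[H⁺] = 0.00641 M for strong acid. pH = -log[H⁺] = -log(0.00641)

pH = 2.19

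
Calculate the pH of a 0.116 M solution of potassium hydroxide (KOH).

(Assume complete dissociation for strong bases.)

[OH⁻] = 0.116 M for strong base. pOH = -log[OH⁻] = 0.94, pH = 14 - pOH

pH = 13.06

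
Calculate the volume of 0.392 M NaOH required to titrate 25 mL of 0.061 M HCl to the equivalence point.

At equivalence: moles acid = moles base. moles HCl = 0.061 × 25/1000 = 0.001525 mol. V_base = moles / 0.392 × 1000 = 3.9 mL.

V_{base} = 3.9 mL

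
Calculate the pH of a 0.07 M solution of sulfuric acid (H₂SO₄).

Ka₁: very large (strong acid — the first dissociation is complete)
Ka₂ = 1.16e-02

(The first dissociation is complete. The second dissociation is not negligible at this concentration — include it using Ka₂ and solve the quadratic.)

First dissociation is complete: [H⁺]₀ = [HSO₄⁻]₀ = C = 0.07 M. Second dissociation HSO₄⁻ ⇌ H⁺ + SO₄²⁻: let x = [SO₄²⁻]. Ka₂ = (C + x)·x / (C − x) = 1.16e-02 → x² + (C + Ka₂)·x − Ka₂·C = 0 → x² + 0.08160·x − 8.120e-04 = 0. x = (−0.08160 + √(0.08160² + 4 × 8.120e-04)) / 2 = 8.9659e-03 M. [H⁺] = C + x = 0.07 + 8.9659e-03 = 7.8966e-02 M. pH = -log(7.8966e-02) = 1.10.

pH = 1.10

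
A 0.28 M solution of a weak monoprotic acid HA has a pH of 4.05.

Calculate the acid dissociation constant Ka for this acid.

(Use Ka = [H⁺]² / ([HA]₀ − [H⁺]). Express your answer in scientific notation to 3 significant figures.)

[H⁺] = 10^(−pH) = 10^(−4.05) = 8.913e-05 M. For HA ⇌ H⁺ + A⁻, Ka = [H⁺][A⁻]/[HA] = [H⁺]² / ([HA]₀ − [H⁺]) = (8.913e-05)² / (0.28 − 8.913e-05) = 2.84e-08.

K_a = 2.84e-08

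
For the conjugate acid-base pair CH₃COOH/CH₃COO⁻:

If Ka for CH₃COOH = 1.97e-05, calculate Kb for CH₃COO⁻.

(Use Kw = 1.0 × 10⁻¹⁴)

For a conjugate pair Ka × Kb = Kw, so Kb = Kw/Ka = 1.0 × 10⁻¹⁴ / 1.97e-05 = 5.08e-10.

K_b = 5.08e-10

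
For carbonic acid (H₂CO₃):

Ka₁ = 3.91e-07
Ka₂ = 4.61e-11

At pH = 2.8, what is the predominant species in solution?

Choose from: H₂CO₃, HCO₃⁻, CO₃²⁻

pKa₁ = 6.41, pKa₂ = 10.34. For a polyprotic acid the predominant species crosses at each pKa: below pKa_n the protonated form dominates, above it the deprotonated form does. At pH = 2.8, the predominant species is H₂CO₃.

H₂CO₃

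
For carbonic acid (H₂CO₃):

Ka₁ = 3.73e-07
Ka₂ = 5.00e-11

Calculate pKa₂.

pKa₂ = -log(Ka₂) = -log(5.00e-11) = 10.30.

pK_{a2} = 10.30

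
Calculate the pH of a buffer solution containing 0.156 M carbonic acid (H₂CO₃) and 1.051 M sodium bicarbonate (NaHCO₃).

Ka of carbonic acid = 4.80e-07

pKa = -log(4.80e-07) = 6.32. pH = pKa + log([A⁻]/[HA]) = 6.32 + log(1.051/0.156)

pH = 7.15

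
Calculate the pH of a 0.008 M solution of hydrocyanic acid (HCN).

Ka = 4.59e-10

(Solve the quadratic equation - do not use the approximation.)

x² + Ka×x - Ka×C = 0. Using quadratic formula: [H⁺] = 1.9160e-06

pH = 5.72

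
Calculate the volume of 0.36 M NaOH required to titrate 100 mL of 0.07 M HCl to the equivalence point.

At equivalence: moles acid = moles base. moles HCl = 0.07 × 100/1000 = 0.007 mol. V_base = moles / 0.36 × 1000 = 19.4 mL.

V_{base} = 19.4 mL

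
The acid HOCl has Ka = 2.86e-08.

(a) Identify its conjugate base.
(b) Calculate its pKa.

(a) The conjugate base is formed by removing one H⁺ from HOCl, giving OCl⁻. (b) pKa = -log(Ka) = -log(2.86e-08) = 7.54.

Conjugate base: OCl⁻; pK_a = 7.54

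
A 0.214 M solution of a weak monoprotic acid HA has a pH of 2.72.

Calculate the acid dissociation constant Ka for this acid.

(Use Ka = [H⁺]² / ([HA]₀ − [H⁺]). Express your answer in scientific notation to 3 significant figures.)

[H⁺] = 10^(−pH) = 10^(−2.72) = 1.905e-03 M. For HA ⇌ H⁺ + A⁻, Ka = [H⁺][A⁻]/[HA] = [H⁺]² / ([HA]₀ − [H⁺]) = (1.905e-03)² / (0.214 − 1.905e-03) = 1.71e-05.

K_a = 1.71e-05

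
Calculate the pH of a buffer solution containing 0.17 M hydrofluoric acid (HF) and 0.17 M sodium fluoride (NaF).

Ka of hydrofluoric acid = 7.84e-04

pKa = -log(7.84e-04) = 3.11. pH = pKa + log([A⁻]/[HA]) = 3.11 + log(0.17/0.17)

pH = 3.11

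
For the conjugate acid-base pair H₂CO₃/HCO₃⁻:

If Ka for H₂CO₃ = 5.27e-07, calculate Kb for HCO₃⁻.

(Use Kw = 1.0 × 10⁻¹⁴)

For a conjugate pair Ka × Kb = Kw, so Kb = Kw/Ka = 1.0 × 10⁻¹⁴ / 5.27e-07 = 1.90e-08.

K_b = 1.90e-08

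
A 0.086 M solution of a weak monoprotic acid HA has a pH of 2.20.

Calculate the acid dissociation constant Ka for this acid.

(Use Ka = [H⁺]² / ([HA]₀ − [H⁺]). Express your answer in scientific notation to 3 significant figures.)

[H⁺] = 10^(−pH) = 10^(−2.20) = 6.310e-03 M. For HA ⇌ H⁺ + A⁻, Ka = [H⁺][A⁻]/[HA] = [H⁺]² / ([HA]₀ − [H⁺]) = (6.310e-03)² / (0.086 − 6.310e-03) = 5.00e-04.

K_a = 5.00e-04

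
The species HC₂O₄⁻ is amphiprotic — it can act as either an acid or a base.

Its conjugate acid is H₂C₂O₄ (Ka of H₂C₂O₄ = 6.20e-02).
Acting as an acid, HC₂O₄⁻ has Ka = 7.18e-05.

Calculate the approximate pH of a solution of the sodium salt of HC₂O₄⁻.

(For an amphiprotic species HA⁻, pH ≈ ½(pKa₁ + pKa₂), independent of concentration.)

pKa₁ = -log(6.20e-02) = 1.21; pKa₂ = -log(7.18e-05) = 4.14. For an amphiprotic species, pH ≈ ½(pKa₁ + pKa₂) = ½(1.21 + 4.14) = 2.68.

pH = 2.68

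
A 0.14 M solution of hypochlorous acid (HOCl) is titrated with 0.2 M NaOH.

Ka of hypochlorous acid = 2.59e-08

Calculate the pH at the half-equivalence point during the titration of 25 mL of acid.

At half-equivalence [HA] = [A⁻], so Henderson-Hasselbalch gives pH = pKa = -log(2.59e-08) = 7.59.

pH = pKa = 7.59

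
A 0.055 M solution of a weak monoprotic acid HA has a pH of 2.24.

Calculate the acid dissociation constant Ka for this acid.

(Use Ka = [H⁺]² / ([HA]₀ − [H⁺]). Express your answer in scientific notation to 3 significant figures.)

[H⁺] = 10^(−pH) = 10^(−2.24) = 5.754e-03 M. For HA ⇌ H⁺ + A⁻, Ka = [H⁺][A⁻]/[HA] = [H⁺]² / ([HA]₀ − [H⁺]) = (5.754e-03)² / (0.055 − 5.754e-03) = 6.72e-04.

K_a = 6.72e-04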